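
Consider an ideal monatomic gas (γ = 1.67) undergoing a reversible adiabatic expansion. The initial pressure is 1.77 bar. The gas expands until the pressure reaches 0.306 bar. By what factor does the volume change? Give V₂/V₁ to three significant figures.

V₂/V₁ ≈ 2.86

From PV^γ = const, V₂/V₁ = (P₁/P₂)^(1/γ).
V₂/V₁ = (1.77/0.306)^(0.599) = 2.86.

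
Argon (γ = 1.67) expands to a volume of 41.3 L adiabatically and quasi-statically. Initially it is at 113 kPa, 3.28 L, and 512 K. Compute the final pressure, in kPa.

Adiabatic: P₁V₁^γ = P₂V₂^γ ⇒ P₂ = P₁ (V₁/V₂)^γ.
P₂ = 113 × (3.28/41.3)^(1.67) = 1.644 kPa.

P₂ ≈ 1.64 kPa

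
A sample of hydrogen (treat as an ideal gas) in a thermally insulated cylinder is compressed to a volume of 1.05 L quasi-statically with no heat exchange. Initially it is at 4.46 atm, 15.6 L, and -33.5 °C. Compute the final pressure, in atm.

Since PV^γ is constant along a reversible adiabat, P₂ = P₁ (V₁/V₂)^γ.
γ = 7/5 for a diatomic ideal gas.
P₂ = 4.46 × (15.6/1.05)^(7/5) = 195 atm.

P₂ ≈ 195 atm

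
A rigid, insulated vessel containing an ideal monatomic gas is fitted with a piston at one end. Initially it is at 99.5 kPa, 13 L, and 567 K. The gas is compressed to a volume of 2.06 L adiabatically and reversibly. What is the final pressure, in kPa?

P₂ ≈ 2140 kPa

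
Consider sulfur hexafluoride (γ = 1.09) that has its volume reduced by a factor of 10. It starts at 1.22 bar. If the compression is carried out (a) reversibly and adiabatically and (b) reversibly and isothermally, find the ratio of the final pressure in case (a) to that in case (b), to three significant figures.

Isothermal: P_b = P₁(V₁/V₂) = 1.22×10.
Adiabatic: P_a = P₁(V₁/V₂)^γ = 1.22×10^(1.09).
P_a/P_b = (V₁/V₂)^(γ−1) = 10^(0.09) = 1.23.

P_adiabatic / P_isothermal ≈ 1.23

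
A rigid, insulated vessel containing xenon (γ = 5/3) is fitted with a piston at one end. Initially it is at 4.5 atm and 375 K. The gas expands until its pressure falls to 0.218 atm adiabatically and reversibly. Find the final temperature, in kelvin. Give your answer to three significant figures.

T₂ ≈ 112 K

Along an adiabat T P^((1−γ)/γ) is constant, so T₂ = T₁ (P₂/P₁)^((γ−1)/γ).
T₂ = 375 × (0.218/4.5)^(2/5) = 111.7 K.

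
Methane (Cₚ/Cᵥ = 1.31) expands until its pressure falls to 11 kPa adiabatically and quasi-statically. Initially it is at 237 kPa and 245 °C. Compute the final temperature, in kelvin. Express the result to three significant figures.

T₂ ≈ 251 K

Along an adiabat T P^((1−γ)/γ) is constant, so T₂ = T₁ (P₂/P₁)^((γ−1)/γ).
T₁ = 245 °C = 518.1 K.
T₂ = 518.1 × (11/237)^(0.237) = 250.6 K.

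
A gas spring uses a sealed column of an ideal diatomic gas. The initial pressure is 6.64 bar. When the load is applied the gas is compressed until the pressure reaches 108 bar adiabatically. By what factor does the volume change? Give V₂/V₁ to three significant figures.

V₂/V₁ ≈ 0.136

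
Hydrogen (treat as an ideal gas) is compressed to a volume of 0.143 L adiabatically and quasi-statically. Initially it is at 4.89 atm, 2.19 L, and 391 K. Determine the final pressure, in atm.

Adiabatic: P₁V₁^γ = P₂V₂^γ ⇒ P₂ = P₁ (V₁/V₂)^γ.
γ = 7/5 for a diatomic ideal gas.
P₂ = 4.89 × (2.19/0.143)^(7/5) = 223.1 atm.

P₂ ≈ 223 atm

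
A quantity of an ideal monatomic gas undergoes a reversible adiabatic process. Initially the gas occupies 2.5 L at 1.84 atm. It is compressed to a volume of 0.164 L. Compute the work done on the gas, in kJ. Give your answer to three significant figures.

W ≈ 3.60 kJ

γ = 5/3 for a monatomic ideal gas.
P₂ = P₁(V₁/V₂)^γ = 1.84×(2.5/0.164)^(5/3) = 172.4 atm.
For a reversible adiabat, W_by_gas = (P₁V₁ − P₂V₂)/(γ−1).
W_by = (186400×0.0025 − 1.747×10^7×0.000164) / (2/3) = -3599 J.
W_on_gas = −W_by = 3599 J.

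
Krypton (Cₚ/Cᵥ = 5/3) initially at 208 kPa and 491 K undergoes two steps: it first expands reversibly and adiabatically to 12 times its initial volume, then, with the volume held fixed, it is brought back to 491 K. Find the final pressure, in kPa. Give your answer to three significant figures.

P₃ ≈ 17.3 kPa

Adiabatic step (PV^γ = const): P₂ = 208×(1/12)^(5/3) = 3.307 kPa; T₂ = 491×(1/12)^(2/3) = 93.68 K.
Isochoric: P₃ = P₂(T₃/T₂) = 3.307 × (491/93.68) = 17.33 kPa.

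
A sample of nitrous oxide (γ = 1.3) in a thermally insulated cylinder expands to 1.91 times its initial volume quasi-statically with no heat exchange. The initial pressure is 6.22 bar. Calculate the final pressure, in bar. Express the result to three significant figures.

P₂ ≈ 2.68 bar

Adiabatic: P₁V₁^γ = P₂V₂^γ ⇒ P₂ = P₁ (V₁/V₂)^γ.
P₂ = 6.22 × (1/1.91)^(1.3) = 2.682 bar.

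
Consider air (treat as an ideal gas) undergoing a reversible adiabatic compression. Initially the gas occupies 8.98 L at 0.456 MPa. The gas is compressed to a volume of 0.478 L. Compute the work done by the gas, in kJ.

γ = 7/5 for a diatomic ideal gas.
P₂ = P₁(V₁/V₂)^γ = 0.456×(8.98/0.478)^(7/5) = 27.69 MPa.
For a reversible adiabat, W_by_gas = (P₁V₁ − P₂V₂)/(γ−1).
W_by = (456000×0.00898 − 2.769×10^7×0.000478) / (2/5) = -22850 J.

W ≈ -22.9 kJ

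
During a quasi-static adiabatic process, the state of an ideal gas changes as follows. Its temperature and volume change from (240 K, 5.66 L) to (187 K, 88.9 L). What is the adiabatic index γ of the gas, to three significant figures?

TV^(γ−1) = const ⇒ γ − 1 = ln(T₂/T₁) / ln(V₁/V₂).
γ = 1 + ln(187/240) / ln(5.66/88.9) = 1.091.

γ ≈ 1.09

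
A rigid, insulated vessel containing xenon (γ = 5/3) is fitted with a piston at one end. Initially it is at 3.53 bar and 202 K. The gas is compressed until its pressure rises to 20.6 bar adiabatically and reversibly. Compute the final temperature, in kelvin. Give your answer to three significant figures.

Adiabatic: T₂/T₁ = (P₂/P₁)^((γ−1)/γ).
T₂ = 202 × (20.6/3.53)^(2/5) = 409.1 K.

T₂ ≈ 409 K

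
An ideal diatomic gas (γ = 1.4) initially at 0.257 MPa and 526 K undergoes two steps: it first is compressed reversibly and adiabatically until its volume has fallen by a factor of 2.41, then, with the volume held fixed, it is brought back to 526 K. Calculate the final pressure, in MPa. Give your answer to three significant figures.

Adiabatic step (PV^γ = const): P₂ = 0.257×2.41^(1.4) = 0.8806 MPa; T₂ = 526×2.41^(0.4) = 747.8 K.
Isochoric: P₃ = P₂(T₃/T₂) = 0.8806 × (526/747.8) = 0.6194 MPa.

P₃ ≈ 0.619 MPa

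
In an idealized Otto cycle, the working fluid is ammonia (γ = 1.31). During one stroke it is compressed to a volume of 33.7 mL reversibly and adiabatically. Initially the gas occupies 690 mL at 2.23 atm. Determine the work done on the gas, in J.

P₂ = P₁(V₁/V₂)^γ = 2.23×(690/33.7)^(1.31) = 116.4 atm.
For a reversible adiabat, W_by_gas = (P₁V₁ − P₂V₂)/(γ−1).
W_by = (226000×0.00069 − 1.18×10^7×3.37×10^-5) / (0.31) = -779.4 J.
W_on_gas = −W_by = 779.4 J.

W ≈ 779 J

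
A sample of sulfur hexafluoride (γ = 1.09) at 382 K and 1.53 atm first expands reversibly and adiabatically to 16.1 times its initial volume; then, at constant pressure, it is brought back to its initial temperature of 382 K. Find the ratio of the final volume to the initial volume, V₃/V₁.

V₃/V₁ ≈ 20.7

Adiabatic step: V₂/V₁ = 16.1; T₂ = T₁·(1/16.1)^(0.09) = 297.5 K.
Isobaric step: V₃/V₂ = T₃/T₂ = 382/297.5.
V₃/V₁ = (V₂/V₁)(V₃/V₂) = 16.1 × (382/297.5) = 20.67.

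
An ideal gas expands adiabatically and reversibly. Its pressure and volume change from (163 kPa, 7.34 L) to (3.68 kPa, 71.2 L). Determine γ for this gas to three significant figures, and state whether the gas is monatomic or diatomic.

PV^γ = const ⇒ γ = ln(P₂/P₁) / ln(V₁/V₂).
γ = ln(3.68/163) / ln(7.34/71.2) = 1.668.
γ ≈ 1.67 is close to 5/3, so the gas is monatomic.

γ ≈ 1.67; monatomic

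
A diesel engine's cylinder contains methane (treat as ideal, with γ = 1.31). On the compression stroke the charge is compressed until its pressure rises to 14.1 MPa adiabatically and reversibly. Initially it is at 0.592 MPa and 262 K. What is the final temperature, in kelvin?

T₂ ≈ 555 K

Along an adiabat T P^((1−γ)/γ) is constant, so T₂ = T₁ (P₂/P₁)^((γ−1)/γ).
T₂ = 262 × (14.1/0.592)^(0.237) = 554.8 K.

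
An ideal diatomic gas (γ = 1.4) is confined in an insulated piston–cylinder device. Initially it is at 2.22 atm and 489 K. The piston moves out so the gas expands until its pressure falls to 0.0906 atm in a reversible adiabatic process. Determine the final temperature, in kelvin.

Along an adiabat T P^((1−γ)/γ) is constant, so T₂ = T₁ (P₂/P₁)^((γ−1)/γ).
T₂ = 489 × (0.0906/2.22)^(0.286) = 196.1 K.

T₂ ≈ 196 K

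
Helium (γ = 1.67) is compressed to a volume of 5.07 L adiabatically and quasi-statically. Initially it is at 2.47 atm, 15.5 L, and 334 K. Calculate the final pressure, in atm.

Adiabatic: P₁V₁^γ = P₂V₂^γ ⇒ P₂ = P₁ (V₁/V₂)^γ.
P₂ = 2.47 × (15.5/5.07)^(1.67) = 15.97 atm.

P₂ ≈ 16.0 atm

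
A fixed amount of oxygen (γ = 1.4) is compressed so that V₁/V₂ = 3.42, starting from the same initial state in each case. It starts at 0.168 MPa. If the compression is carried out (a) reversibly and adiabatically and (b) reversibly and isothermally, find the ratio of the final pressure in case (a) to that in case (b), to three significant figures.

Isothermal: P_b = P₁(V₁/V₂) = 0.168×3.42.
Adiabatic: P_a = P₁(V₁/V₂)^γ = 0.168×3.42^(1.4).
P_a/P_b = (V₁/V₂)^(γ−1) = 3.42^(0.4) = 1.635.

P_adiabatic / P_isothermal ≈ 1.64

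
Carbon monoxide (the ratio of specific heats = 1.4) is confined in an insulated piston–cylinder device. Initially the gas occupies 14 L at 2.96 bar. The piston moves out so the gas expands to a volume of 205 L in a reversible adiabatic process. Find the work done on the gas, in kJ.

W ≈ -6.82 kJ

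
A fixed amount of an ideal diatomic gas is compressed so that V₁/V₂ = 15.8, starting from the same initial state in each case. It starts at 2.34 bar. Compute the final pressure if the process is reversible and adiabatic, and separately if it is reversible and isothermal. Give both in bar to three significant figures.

adiabatic: 112 bar; isothermal: 37.0 bar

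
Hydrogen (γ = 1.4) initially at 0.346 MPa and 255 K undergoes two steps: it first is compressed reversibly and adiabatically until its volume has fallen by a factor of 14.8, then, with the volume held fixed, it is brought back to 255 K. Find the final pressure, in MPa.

P₃ ≈ 5.12 MPa

Adiabatic step (PV^γ = const): P₂ = 0.346×14.8^(1.4) = 15.05 MPa; T₂ = 255×14.8^(0.4) = 749.3 K.
Isochoric: P₃ = P₂(T₃/T₂) = 15.05 × (255/749.3) = 5.121 MPa.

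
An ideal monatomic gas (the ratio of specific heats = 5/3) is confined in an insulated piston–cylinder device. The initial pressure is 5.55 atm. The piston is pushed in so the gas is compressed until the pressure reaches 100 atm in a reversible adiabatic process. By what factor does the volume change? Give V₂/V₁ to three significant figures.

V₂/V₁ ≈ 0.176

From PV^γ = const, V₂/V₁ = (P₁/P₂)^(1/γ).
V₂/V₁ = (5.55/100)^(3/5) = 0.1764.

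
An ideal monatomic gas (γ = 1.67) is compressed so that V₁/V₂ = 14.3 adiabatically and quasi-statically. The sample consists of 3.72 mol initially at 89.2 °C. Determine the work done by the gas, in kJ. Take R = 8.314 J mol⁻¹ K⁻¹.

W ≈ -82.7 kJ

For a reversible adiabat TV^(γ−1) is constant, so T₂ = T₁ (V₁/V₂)^(γ−1).
T₁ = 89.2 °C = 362.3 K.
T₂ = 362.3 × 14.3^(0.67) = 2154 K.
Q = 0, so ΔU = W_on_gas = nCᵥΔT with Cᵥ = R/(γ−1) = 12.41 J/(mol·K).
ΔU = 3.72 × 12.41 × (2154 − 362.3) = 82700 J.
Work done by the gas = −ΔU = -82700 J.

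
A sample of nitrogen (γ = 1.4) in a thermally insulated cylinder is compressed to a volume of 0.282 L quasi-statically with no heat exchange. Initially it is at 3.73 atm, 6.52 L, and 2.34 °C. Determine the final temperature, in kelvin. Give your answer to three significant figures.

For a reversible adiabat TV^(γ−1) is constant, so T₂ = T₁ (V₁/V₂)^(γ−1).
T₁ = 2.34 °C = 275.5 K.
T₂ = 275.5 × (6.52/0.282)^(0.4) = 967.6 K.

T₂ ≈ 968 K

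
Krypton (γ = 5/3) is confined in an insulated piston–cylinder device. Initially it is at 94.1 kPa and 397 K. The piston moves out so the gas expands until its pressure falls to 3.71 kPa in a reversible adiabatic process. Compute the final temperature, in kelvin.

Adiabatic: T₂/T₁ = (P₂/P₁)^((γ−1)/γ).
T₂ = 397 × (3.71/94.1)^(2/5) = 108.9 K.

T₂ ≈ 109 K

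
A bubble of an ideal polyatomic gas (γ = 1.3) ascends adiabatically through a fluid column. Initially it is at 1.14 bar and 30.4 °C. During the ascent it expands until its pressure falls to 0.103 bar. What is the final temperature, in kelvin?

T₂ ≈ 174 K

Adiabatic: T₂/T₁ = (P₂/P₁)^((γ−1)/γ).
T₁ = 30.4 °C = 303.5 K.
T₂ = 303.5 × (0.103/1.14)^(0.231) = 174.3 K.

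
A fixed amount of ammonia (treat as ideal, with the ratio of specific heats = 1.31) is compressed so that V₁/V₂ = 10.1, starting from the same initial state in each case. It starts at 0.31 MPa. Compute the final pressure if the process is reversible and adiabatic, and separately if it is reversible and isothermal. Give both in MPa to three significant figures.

adiabatic: 6.41 MPa; isothermal: 3.13 MPa

Isothermal: P₂ = P₁(V₁/V₂) = 0.31×10.1 = 3.131 MPa.
Adiabatic: P₂ = P₁(V₁/V₂)^γ = 0.31×10.1^(1.31) = 6.412 MPa.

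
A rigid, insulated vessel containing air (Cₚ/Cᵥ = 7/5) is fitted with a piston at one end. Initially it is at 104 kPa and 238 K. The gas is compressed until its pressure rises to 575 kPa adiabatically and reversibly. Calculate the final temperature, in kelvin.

Adiabatic: T₂/T₁ = (P₂/P₁)^((γ−1)/γ).
T₂ = 238 × (575/104)^(2/7) = 387.9 K.

T₂ ≈ 388 K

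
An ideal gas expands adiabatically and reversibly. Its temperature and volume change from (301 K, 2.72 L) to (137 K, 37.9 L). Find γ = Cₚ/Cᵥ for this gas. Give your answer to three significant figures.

γ ≈ 1.30

TV^(γ−1) = const ⇒ γ − 1 = ln(T₂/T₁) / ln(V₁/V₂).
γ = 1 + ln(137/301) / ln(2.72/37.9) = 1.299.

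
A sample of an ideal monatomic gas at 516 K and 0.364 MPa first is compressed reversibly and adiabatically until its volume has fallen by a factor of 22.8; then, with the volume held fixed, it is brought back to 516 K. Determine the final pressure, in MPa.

P₃ ≈ 8.30 MPa

For a monatomic ideal gas γ = 5/3.
Adiabatic step (PV^γ = const): P₂ = 0.364×22.8^(5/3) = 66.73 MPa; T₂ = 516×22.8^(2/3) = 4149 K.
Isochoric: P₃ = P₂(T₃/T₂) = 66.73 × (516/4149) = 8.299 MPa.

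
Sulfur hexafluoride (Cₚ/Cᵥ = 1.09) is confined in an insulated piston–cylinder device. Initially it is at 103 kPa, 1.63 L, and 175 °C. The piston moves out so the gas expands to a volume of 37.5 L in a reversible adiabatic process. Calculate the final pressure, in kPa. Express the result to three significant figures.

P₂ ≈ 3.38 kPa

Since PV^γ is constant along a reversible adiabat, P₂ = P₁ (V₁/V₂)^γ.
P₂ = 103 × (1.63/37.5)^(1.09) = 3.376 kPa.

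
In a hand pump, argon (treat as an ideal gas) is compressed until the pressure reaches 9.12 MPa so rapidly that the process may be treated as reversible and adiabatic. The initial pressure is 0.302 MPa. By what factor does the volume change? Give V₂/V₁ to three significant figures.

V₂/V₁ ≈ 0.129

From PV^γ = const, V₂/V₁ = (P₁/P₂)^(1/γ).
For a monatomic ideal gas γ = 5/3.
V₂/V₁ = (0.302/9.12)^(3/5) = 0.1294.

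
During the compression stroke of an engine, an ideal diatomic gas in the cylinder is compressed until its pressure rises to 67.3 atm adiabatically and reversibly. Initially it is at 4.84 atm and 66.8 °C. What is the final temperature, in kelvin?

Adiabatic: T₂/T₁ = (P₂/P₁)^((γ−1)/γ).
For a diatomic ideal gas γ = 7/5, so (γ−1)/γ = 2/7.
T₁ = 66.8 °C = 339.9 K.
T₂ = 339.9 × (67.3/4.84)^(2/7) = 721.2 K.

T₂ ≈ 721 K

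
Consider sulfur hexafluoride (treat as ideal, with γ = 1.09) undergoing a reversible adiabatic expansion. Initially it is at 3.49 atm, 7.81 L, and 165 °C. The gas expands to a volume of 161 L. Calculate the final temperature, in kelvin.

T₂ ≈ 334 K

Adiabatic: T₁V₁^(γ−1) = T₂V₂^(γ−1) ⇒ T₂ = T₁ (V₁/V₂)^(γ−1).
T₁ = 165 °C = 438.1 K.
T₂ = 438.1 × (7.81/161)^(0.09) = 333.7 K.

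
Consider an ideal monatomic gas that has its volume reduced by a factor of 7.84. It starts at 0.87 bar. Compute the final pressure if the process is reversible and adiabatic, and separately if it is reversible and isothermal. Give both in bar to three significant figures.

For a monatomic ideal gas γ = 5/3.
Isothermal: P₂ = P₁(V₁/V₂) = 0.87×7.84 = 6.821 bar.
Adiabatic: P₂ = P₁(V₁/V₂)^γ = 0.87×7.84^(5/3) = 26.92 bar.

adiabatic: 26.9 bar; isothermal: 6.82 bar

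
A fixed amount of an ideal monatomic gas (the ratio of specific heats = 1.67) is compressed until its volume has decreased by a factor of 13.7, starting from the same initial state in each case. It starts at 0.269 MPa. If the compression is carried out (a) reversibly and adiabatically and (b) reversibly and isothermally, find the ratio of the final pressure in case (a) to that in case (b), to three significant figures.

P_adiabatic / P_isothermal ≈ 5.78

Isothermal: P_b = P₁(V₁/V₂) = 0.269×13.7.
Adiabatic: P_a = P₁(V₁/V₂)^γ = 0.269×13.7^(1.67).
P_a/P_b = (V₁/V₂)^(γ−1) = 13.7^(0.67) = 5.776.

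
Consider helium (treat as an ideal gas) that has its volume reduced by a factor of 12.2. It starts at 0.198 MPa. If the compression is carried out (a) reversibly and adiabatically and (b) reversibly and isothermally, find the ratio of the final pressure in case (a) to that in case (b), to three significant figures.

P_adiabatic / P_isothermal ≈ 5.30

For a monatomic ideal gas γ = 5/3.
Isothermal: P_b = P₁(V₁/V₂) = 0.198×12.2.
Adiabatic: P_a = P₁(V₁/V₂)^γ = 0.198×12.2^(5/3).
P_a/P_b = (V₁/V₂)^(γ−1) = 12.2^(2/3) = 5.3.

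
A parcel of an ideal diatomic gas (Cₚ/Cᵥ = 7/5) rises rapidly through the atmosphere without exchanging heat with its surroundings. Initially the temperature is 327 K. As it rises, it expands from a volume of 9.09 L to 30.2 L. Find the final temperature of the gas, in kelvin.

T₂ ≈ 202 K

Adiabatic: T₁V₁^(γ−1) = T₂V₂^(γ−1) ⇒ T₂ = T₁ (V₁/V₂)^(γ−1).
T₂ = 327 × (9.09/30.2)^(2/5) = 202.3 K.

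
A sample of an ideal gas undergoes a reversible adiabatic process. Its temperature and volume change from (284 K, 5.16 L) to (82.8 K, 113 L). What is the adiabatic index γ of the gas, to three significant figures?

γ ≈ 1.40

TV^(γ−1) = const ⇒ γ − 1 = ln(T₂/T₁) / ln(V₁/V₂).
γ = 1 + ln(82.8/284) / ln(5.16/113) = 1.399.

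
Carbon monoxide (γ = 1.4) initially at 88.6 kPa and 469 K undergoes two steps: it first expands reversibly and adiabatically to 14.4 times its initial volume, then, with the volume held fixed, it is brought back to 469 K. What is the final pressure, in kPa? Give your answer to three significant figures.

P₃ ≈ 6.15 kPa

Adiabatic step (PV^γ = const): P₂ = 88.6×(1/14.4)^(1.4) = 2.117 kPa; T₂ = 469×(1/14.4)^(0.4) = 161.4 K.
Isochoric: P₃ = P₂(T₃/T₂) = 2.117 × (469/161.4) = 6.153 kPa.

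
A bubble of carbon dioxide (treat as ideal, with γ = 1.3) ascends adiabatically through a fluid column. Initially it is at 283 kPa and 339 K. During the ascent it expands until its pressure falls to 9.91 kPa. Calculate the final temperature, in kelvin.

T₂ ≈ 156 K

Along an adiabat T P^((1−γ)/γ) is constant, so T₂ = T₁ (P₂/P₁)^((γ−1)/γ).
T₂ = 339 × (9.91/283)^(0.231) = 156.4 K.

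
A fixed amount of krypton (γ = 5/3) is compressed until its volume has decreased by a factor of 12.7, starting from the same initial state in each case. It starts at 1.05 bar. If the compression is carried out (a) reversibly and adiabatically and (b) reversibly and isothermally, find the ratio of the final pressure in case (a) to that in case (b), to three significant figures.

P_adiabatic / P_isothermal ≈ 5.44

Isothermal: P_b = P₁(V₁/V₂) = 1.05×12.7.
Adiabatic: P_a = P₁(V₁/V₂)^γ = 1.05×12.7^(5/3).
P_a/P_b = (V₁/V₂)^(γ−1) = 12.7^(2/3) = 5.443.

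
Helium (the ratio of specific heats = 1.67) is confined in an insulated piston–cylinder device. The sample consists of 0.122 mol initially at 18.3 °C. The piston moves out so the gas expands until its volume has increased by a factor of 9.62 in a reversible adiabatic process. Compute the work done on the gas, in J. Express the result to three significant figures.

W ≈ -344 J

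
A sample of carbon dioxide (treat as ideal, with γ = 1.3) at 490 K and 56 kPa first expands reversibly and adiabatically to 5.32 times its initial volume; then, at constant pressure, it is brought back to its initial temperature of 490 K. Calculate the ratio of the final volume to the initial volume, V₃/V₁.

Adiabatic step: V₂/V₁ = 5.32; T₂ = T₁·(1/5.32)^(0.3) = 296.8 K.
Isobaric step: V₃/V₂ = T₃/T₂ = 490/296.8.
V₃/V₁ = (V₂/V₁)(V₃/V₂) = 5.32 × (490/296.8) = 8.784.

V₃/V₁ ≈ 8.78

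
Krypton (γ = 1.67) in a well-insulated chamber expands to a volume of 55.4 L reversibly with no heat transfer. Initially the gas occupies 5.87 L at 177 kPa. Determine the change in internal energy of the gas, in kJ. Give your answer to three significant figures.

ΔU ≈ -1.21 kJ

P₂ = P₁(V₁/V₂)^γ = 177×(5.87/55.4)^(1.67) = 4.168 kPa.
For a reversible adiabat, W_by_gas = (P₁V₁ − P₂V₂)/(γ−1).
W_by = (177000×0.00587 − 4168×0.0554) / (0.67) = 1206 J.
Q = 0 ⇒ ΔU = −W_by = -1206 J.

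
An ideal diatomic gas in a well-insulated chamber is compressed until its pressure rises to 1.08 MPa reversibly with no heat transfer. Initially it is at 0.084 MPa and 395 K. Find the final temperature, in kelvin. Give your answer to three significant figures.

T₂ ≈ 819 K

Along an adiabat T P^((1−γ)/γ) is constant, so T₂ = T₁ (P₂/P₁)^((γ−1)/γ).
For a diatomic ideal gas γ = 7/5, so (γ−1)/γ = 2/7.
T₂ = 395 × (1.08/0.084)^(2/7) = 819.4 K.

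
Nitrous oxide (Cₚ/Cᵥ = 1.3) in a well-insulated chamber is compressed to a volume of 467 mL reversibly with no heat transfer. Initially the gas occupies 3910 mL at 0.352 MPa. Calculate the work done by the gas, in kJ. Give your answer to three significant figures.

W ≈ -4.09 kJ

P₂ = P₁(V₁/V₂)^γ = 0.352×(3910/467)^(1.3) = 5.575 MPa.
For a reversible adiabat, W_by_gas = (P₁V₁ − P₂V₂)/(γ−1).
W_by = (352000×0.00391 − 5.575×10^6×0.000467) / (0.3) = -4091 J.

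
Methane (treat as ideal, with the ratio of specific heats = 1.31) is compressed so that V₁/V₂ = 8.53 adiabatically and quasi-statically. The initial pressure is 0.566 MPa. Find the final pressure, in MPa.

Since PV^γ is constant along a reversible adiabat, P₂ = P₁ (V₁/V₂)^γ.
P₂ = 0.566 × 8.53^(1.31) = 9.383 MPa.

P₂ ≈ 9.38 MPa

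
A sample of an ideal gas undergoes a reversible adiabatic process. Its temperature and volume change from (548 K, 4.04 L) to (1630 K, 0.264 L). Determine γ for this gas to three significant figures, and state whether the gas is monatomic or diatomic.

TV^(γ−1) = const ⇒ γ − 1 = ln(T₂/T₁) / ln(V₁/V₂).
γ = 1 + ln(1630/548) / ln(4.04/0.264) = 1.4.
γ ≈ 1.40 is close to 7/5, so the gas is diatomic.

γ ≈ 1.40; diatomic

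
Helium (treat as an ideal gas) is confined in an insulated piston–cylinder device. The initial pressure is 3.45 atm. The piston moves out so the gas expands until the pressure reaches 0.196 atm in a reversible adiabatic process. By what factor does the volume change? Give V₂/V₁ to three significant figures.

From PV^γ = const, V₂/V₁ = (P₁/P₂)^(1/γ).
For a monatomic ideal gas γ = 5/3.
V₂/V₁ = (3.45/0.196)^(3/5) = 5.589.

V₂/V₁ ≈ 5.59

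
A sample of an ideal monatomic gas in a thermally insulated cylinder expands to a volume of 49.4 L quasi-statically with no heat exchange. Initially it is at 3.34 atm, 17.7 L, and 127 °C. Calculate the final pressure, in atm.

Adiabatic: P₁V₁^γ = P₂V₂^γ ⇒ P₂ = P₁ (V₁/V₂)^γ.
γ = 5/3 for a monatomic ideal gas.
P₂ = 3.34 × (17.7/49.4)^(5/3) = 0.6037 atm.

P₂ ≈ 0.604 atm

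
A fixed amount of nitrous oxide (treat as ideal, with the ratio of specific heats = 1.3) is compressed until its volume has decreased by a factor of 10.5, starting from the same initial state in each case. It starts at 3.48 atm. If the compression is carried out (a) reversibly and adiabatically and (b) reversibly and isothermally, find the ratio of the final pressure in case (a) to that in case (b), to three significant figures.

Isothermal: P_b = P₁(V₁/V₂) = 3.48×10.5.
Adiabatic: P_a = P₁(V₁/V₂)^γ = 3.48×10.5^(1.3).
P_a/P_b = (V₁/V₂)^(γ−1) = 10.5^(0.3) = 2.025.

P_adiabatic / P_isothermal ≈ 2.02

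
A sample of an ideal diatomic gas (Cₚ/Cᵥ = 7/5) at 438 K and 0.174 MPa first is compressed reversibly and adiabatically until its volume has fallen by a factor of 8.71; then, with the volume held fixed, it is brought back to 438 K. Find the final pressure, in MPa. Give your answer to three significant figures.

P₃ ≈ 1.52 MPa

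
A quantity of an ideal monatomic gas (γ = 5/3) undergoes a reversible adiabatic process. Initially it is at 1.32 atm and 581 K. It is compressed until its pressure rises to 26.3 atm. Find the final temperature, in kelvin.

Along an adiabat T P^((1−γ)/γ) is constant, so T₂ = T₁ (P₂/P₁)^((γ−1)/γ).
T₂ = 581 × (26.3/1.32)^(2/5) = 1923 K.

T₂ ≈ 1920 K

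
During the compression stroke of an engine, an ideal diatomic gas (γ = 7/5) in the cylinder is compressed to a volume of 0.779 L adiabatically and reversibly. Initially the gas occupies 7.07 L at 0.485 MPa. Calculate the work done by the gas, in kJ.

P₂ = P₁(V₁/V₂)^γ = 0.485×(7.07/0.779)^(7/5) = 10.64 MPa.
For a reversible adiabat, W_by_gas = (P₁V₁ − P₂V₂)/(γ−1).
W_by = (485000×0.00707 − 1.064×10^7×0.000779) / (2/5) = -12140 J.

W ≈ -12.1 kJ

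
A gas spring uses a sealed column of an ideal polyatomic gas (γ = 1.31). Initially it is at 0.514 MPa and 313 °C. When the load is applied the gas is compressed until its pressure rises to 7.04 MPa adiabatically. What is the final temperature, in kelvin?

T₂ ≈ 1090 K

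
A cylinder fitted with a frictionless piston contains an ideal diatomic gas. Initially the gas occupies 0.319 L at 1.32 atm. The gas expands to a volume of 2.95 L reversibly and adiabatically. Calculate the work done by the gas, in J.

γ = 7/5 for a diatomic ideal gas.
P₂ = P₁(V₁/V₂)^γ = 1.32×(0.319/2.95)^(7/5) = 0.05863 atm.
For a reversible adiabat, W_by_gas = (P₁V₁ − P₂V₂)/(γ−1).
W_by = (133700×0.000319 − 5941×0.00295) / (2/5) = 62.85 J.

W ≈ 62.9 J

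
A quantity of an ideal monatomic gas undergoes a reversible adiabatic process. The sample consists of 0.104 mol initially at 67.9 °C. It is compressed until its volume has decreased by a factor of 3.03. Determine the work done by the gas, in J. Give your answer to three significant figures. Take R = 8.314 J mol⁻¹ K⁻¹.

For a reversible adiabat TV^(γ−1) is constant, so T₂ = T₁ (V₁/V₂)^(γ−1).
γ = 5/3 for a monatomic ideal gas, so γ−1 = 2/3.
T₁ = 67.9 °C = 341 K.
T₂ = 341 × 3.03^(2/3) = 714.1 K.
Q = 0, so ΔU = W_on_gas = nCᵥΔT with Cᵥ = R/(γ−1) = 12.47 J/(mol·K).
ΔU = 0.104 × 12.47 × (714.1 − 341) = 483.9 J.
Work done by the gas = −ΔU = -483.9 J.

W ≈ -484 J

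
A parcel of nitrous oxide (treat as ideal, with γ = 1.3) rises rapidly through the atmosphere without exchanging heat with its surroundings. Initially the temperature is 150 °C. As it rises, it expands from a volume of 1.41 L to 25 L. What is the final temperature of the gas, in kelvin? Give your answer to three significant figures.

T₂ ≈ 179 K

Adiabatic: T₁V₁^(γ−1) = T₂V₂^(γ−1) ⇒ T₂ = T₁ (V₁/V₂)^(γ−1).
T₁ = 150 °C = 423.1 K.
T₂ = 423.1 × (1.41/25)^(0.3) = 178.6 K.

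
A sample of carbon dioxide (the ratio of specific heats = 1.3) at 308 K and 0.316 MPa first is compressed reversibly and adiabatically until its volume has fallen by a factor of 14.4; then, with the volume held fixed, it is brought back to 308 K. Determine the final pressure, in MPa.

P₃ ≈ 4.55 MPa

Adiabatic step (PV^γ = const): P₂ = 0.316×14.4^(1.3) = 10.13 MPa; T₂ = 308×14.4^(0.3) = 685.6 K.
Isochoric: P₃ = P₂(T₃/T₂) = 10.13 × (308/685.6) = 4.55 MPa.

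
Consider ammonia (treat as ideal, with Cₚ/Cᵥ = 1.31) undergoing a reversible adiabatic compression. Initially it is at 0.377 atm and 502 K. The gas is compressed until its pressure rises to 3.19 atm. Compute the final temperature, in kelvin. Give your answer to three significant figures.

Adiabatic: T₂/T₁ = (P₂/P₁)^((γ−1)/γ).
T₂ = 502 × (3.19/0.377)^(0.237) = 832.1 K.

T₂ ≈ 832 K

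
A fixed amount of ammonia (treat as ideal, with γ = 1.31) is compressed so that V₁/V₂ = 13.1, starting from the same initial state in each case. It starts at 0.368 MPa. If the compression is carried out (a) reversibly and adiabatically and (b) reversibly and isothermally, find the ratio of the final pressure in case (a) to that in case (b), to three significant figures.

P_adiabatic / P_isothermal ≈ 2.22

Isothermal: P_b = P₁(V₁/V₂) = 0.368×13.1.
Adiabatic: P_a = P₁(V₁/V₂)^γ = 0.368×13.1^(1.31).
P_a/P_b = (V₁/V₂)^(γ−1) = 13.1^(0.31) = 2.22.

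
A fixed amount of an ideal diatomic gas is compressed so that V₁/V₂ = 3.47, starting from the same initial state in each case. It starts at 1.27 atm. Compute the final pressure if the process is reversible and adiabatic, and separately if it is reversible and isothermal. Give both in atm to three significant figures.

adiabatic: 7.25 atm; isothermal: 4.41 atm

For a diatomic ideal gas γ = 7/5.
Isothermal: P₂ = P₁(V₁/V₂) = 1.27×3.47 = 4.407 atm.
Adiabatic: P₂ = P₁(V₁/V₂)^γ = 1.27×3.47^(7/5) = 7.249 atm.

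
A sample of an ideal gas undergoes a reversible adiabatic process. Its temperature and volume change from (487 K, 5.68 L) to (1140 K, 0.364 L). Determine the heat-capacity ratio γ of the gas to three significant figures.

γ ≈ 1.31

TV^(γ−1) = const ⇒ γ − 1 = ln(T₂/T₁) / ln(V₁/V₂).
γ = 1 + ln(1140/487) / ln(5.68/0.364) = 1.31.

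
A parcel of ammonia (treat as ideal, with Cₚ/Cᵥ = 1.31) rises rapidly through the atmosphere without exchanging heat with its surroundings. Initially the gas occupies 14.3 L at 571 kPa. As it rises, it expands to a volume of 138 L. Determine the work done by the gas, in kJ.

W ≈ 13.3 kJ

P₂ = P₁(V₁/V₂)^γ = 571×(14.3/138)^(1.31) = 29.3 kPa.
For a reversible adiabat, W_by_gas = (P₁V₁ − P₂V₂)/(γ−1).
W_by = (571000×0.0143 − 29300×0.138) / (0.31) = 13300 J.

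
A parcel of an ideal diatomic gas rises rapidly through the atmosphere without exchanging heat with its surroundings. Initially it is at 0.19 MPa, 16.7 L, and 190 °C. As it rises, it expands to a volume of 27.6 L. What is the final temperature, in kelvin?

For a reversible adiabat TV^(γ−1) is constant, so T₂ = T₁ (V₁/V₂)^(γ−1).
γ = 7/5 for a diatomic ideal gas.
T₁ = 190 °C = 463.1 K.
T₂ = 463.1 × (16.7/27.6)^(2/5) = 378.8 K.

T₂ ≈ 379 K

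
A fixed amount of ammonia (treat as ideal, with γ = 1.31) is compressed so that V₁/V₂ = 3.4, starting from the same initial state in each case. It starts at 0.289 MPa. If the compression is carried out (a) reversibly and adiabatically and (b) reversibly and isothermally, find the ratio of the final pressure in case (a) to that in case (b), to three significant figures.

Isothermal: P_b = P₁(V₁/V₂) = 0.289×3.4.
Adiabatic: P_a = P₁(V₁/V₂)^γ = 0.289×3.4^(1.31).
P_a/P_b = (V₁/V₂)^(γ−1) = 3.4^(0.31) = 1.461.

P_adiabatic / P_isothermal ≈ 1.46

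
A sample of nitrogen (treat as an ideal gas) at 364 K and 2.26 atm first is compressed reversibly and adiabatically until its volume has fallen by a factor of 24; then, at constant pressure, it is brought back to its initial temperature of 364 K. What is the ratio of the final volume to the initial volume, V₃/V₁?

V₃/V₁ ≈ 0.0117

For a diatomic ideal gas γ = 7/5.
Adiabatic step: V₂/V₁ = 0.04167; T₂ = T₁·24^(2/5) = 1298 K.
Isobaric step: V₃/V₂ = T₃/T₂ = 364/1298.
V₃/V₁ = (V₂/V₁)(V₃/V₂) = 0.04167 × (364/1298) = 0.01169.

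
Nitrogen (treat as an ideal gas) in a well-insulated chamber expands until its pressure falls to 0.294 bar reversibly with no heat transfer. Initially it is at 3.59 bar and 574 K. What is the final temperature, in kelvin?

Along an adiabat T P^((1−γ)/γ) is constant, so T₂ = T₁ (P₂/P₁)^((γ−1)/γ).
For a diatomic ideal gas γ = 7/5, so (γ−1)/γ = 2/7.
T₂ = 574 × (0.294/3.59)^(2/7) = 280.8 K.

T₂ ≈ 281 K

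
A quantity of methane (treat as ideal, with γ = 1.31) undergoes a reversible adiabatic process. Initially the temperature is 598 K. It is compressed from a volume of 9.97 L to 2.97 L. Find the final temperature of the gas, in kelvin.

T₂ ≈ 870 K

Adiabatic: T₁V₁^(γ−1) = T₂V₂^(γ−1) ⇒ T₂ = T₁ (V₁/V₂)^(γ−1).
T₂ = 598 × (9.97/2.97)^(0.31) = 870.4 K.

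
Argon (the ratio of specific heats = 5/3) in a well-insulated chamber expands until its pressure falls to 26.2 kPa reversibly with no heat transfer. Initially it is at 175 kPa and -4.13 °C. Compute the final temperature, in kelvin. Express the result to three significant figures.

T₂ ≈ 126 K

Along an adiabat T P^((1−γ)/γ) is constant, so T₂ = T₁ (P₂/P₁)^((γ−1)/γ).
T₁ = -4.13 °C = 269 K.
T₂ = 269 × (26.2/175)^(2/5) = 125.9 K.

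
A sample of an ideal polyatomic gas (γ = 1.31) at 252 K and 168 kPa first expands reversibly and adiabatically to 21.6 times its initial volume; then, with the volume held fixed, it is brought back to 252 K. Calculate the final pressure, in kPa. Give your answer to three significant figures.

P₃ ≈ 7.78 kPa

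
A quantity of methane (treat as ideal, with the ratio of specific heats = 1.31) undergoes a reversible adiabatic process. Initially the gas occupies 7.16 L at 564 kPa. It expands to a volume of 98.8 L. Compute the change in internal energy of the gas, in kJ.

P₂ = P₁(V₁/V₂)^γ = 564×(7.16/98.8)^(1.31) = 18.12 kPa.
For a reversible adiabat, W_by_gas = (P₁V₁ − P₂V₂)/(γ−1).
W_by = (564000×0.00716 − 18120×0.0988) / (0.31) = 7253 J.
Q = 0 ⇒ ΔU = −W_by = -7253 J.

ΔU ≈ -7.25 kJ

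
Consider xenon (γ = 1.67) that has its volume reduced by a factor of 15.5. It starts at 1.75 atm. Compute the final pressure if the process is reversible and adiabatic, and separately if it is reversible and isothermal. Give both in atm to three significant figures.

adiabatic: 170 atm; isothermal: 27.1 atm

Isothermal: P₂ = P₁(V₁/V₂) = 1.75×15.5 = 27.12 atm.
Adiabatic: P₂ = P₁(V₁/V₂)^γ = 1.75×15.5^(1.67) = 170.2 atm.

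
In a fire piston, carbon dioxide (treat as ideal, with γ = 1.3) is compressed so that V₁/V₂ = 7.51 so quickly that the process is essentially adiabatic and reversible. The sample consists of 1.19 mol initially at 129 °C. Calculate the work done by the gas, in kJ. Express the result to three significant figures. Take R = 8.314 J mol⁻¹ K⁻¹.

For a reversible adiabat TV^(γ−1) is constant, so T₂ = T₁ (V₁/V₂)^(γ−1).
T₁ = 129 °C = 402.1 K.
T₂ = 402.1 × 7.51^(0.3) = 736.3 K.
Q = 0, so ΔU = W_on_gas = nCᵥΔT with Cᵥ = R/(γ−1) = 27.71 J/(mol·K).
ΔU = 1.19 × 27.71 × (736.3 − 402.1) = 11020 J.
Work done by the gas = −ΔU = -11020 J.

W ≈ -11.0 kJ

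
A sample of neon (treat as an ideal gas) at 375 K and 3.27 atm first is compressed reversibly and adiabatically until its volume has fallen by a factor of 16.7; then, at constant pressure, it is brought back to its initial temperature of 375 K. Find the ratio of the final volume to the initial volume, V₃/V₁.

V₃/V₁ ≈ 0.00917

For a monatomic ideal gas γ = 5/3.
Adiabatic step: V₂/V₁ = 0.05988; T₂ = T₁·16.7^(2/3) = 2450 K.
Isobaric step: V₃/V₂ = T₃/T₂ = 375/2450.
V₃/V₁ = (V₂/V₁)(V₃/V₂) = 0.05988 × (375/2450) = 0.009165.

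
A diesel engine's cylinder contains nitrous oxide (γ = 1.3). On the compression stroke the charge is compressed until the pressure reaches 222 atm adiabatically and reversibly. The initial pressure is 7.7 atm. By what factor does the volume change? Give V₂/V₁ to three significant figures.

V₂/V₁ ≈ 0.0753

From PV^γ = const, V₂/V₁ = (P₁/P₂)^(1/γ).
V₂/V₁ = (7.7/222)^(0.769) = 0.07534.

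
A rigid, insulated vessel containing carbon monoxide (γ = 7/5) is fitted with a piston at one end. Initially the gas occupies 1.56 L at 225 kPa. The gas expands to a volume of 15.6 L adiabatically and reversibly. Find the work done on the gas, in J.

W ≈ -528 J

P₂ = P₁(V₁/V₂)^γ = 225×(1.56/15.6)^(7/5) = 8.957 kPa.
For a reversible adiabat, W_by_gas = (P₁V₁ − P₂V₂)/(γ−1).
W_by = (225000×0.00156 − 8957×0.0156) / (2/5) = 528.2 J.
W_on_gas = −W_by = -528.2 J.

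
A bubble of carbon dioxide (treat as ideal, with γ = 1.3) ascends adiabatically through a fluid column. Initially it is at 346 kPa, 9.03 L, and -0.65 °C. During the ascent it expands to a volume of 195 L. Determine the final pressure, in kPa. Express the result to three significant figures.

Since PV^γ is constant along a reversible adiabat, P₂ = P₁ (V₁/V₂)^γ.
P₂ = 346 × (9.03/195)^(1.3) = 6.374 kPa.

P₂ ≈ 6.37 kPa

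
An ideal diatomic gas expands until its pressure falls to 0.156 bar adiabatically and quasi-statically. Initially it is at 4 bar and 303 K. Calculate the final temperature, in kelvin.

T₂ ≈ 120 K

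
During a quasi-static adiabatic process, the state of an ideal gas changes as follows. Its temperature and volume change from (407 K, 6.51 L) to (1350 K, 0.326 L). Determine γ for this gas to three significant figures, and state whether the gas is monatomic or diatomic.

TV^(γ−1) = const ⇒ γ − 1 = ln(T₂/T₁) / ln(V₁/V₂).
γ = 1 + ln(1350/407) / ln(6.51/0.326) = 1.4.
γ ≈ 1.40 is close to 7/5, so the gas is diatomic.

γ ≈ 1.40; diatomic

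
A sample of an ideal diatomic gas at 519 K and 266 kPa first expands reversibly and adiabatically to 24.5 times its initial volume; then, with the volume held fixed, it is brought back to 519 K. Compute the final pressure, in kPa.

P₃ ≈ 10.9 kPa

For a diatomic ideal gas γ = 7/5.
Adiabatic step (PV^γ = const): P₂ = 266×(1/24.5)^(7/5) = 3.02 kPa; T₂ = 519×(1/24.5)^(2/5) = 144.4 K.
Isochoric: P₃ = P₂(T₃/T₂) = 3.02 × (519/144.4) = 10.86 kPa.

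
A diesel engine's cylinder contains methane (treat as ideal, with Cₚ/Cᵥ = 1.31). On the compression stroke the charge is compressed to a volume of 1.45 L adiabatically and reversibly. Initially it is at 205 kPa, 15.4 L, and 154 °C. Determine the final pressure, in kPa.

Adiabatic: P₁V₁^γ = P₂V₂^γ ⇒ P₂ = P₁ (V₁/V₂)^γ.
P₂ = 205 × (15.4/1.45)^(1.31) = 4529 kPa.

P₂ ≈ 4530 kPa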